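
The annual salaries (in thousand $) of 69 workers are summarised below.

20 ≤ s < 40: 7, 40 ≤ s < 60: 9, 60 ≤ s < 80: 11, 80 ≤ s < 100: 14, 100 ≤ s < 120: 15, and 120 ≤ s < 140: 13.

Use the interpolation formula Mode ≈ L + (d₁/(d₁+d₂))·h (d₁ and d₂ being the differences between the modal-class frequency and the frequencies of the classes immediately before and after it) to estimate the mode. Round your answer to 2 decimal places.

106.67

Modal class: 100 ≤ s < 120 (highest frequency 15).
d₁ = 15 − 14 = 1, d₂ = 15 − 13 = 2
Mode ≈ 100 + (1/(1+2)) × 20 = 100 + 6.6667 = 106.6667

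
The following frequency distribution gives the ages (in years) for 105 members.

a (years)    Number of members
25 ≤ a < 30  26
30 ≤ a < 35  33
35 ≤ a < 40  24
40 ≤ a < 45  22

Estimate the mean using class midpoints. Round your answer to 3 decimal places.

34.500

Midpoints: 27.5, 32.5, 37.5, 42.5
Σfm = 26×27.5 + 33×32.5 + 24×37.5 + 22×42.5 = 3622.5
n = Σf = 105
Mean = 3622.5 / 105 = 34.5000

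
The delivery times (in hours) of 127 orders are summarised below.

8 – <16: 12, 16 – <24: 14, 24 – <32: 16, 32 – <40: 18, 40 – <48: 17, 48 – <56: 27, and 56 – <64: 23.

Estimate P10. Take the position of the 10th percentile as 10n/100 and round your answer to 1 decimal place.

Cumulative frequencies: 12, 26, 42, 60, 77, 104, 127
n = 127; position = 10n/100 = 12.7.
This falls in the class 16 – <24: L = 16, F = 12, f = 14, h = 8.
10th percentile ≈ 16 + ((12.7 − 12) / 14) × 8 = 16.4000

16.4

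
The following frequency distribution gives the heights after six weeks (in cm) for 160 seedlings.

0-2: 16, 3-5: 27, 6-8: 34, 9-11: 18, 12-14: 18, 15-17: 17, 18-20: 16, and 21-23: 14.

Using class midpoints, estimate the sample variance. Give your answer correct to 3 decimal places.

41.745

Midpoints: 1, 4, 7, 10, 13, 16, 19, 22
n = 160, Σfm = 1660, mean = 10.3750
Σfm² = 23860
Σf(m − x̄)² = Σfm² − (Σfm)²/n = 23860 − 1660²/160 = 6637.5000
Sample variance = 6637.5000 / 159 = 41.7453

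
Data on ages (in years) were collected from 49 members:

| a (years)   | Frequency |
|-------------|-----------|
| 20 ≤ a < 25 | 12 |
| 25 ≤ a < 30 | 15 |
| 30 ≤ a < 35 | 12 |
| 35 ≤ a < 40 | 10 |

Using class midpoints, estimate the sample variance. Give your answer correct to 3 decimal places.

29.082

Midpoints: 22.5, 27.5, 32.5, 37.5
n = 49, Σfm = 1447.5, mean = 29.5408
Σfm² = 44156.25
Σf(m − x̄)² = Σfm² − (Σfm)²/n = 44156.25 − 1447.5²/49 = 1395.9184
Sample variance = 1395.9184 / 48 = 29.0816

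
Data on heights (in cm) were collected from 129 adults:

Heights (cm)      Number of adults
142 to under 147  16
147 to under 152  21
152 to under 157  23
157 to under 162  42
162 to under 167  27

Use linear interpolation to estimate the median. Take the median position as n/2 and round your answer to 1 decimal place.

157.5

Cumulative frequencies: 16, 37, 60, 102, 129
n = 129; position = n/2 = 64.5.
This falls in the class 157 to under 162: L = 157, F = 60, f = 42, h = 5.
Median ≈ 157 + ((64.5 − 60) / 42) × 5 = 157.5357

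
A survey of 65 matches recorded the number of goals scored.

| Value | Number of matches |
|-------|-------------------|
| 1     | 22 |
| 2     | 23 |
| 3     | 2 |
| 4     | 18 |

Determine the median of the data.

Cumulative frequencies: 22, 45, 47, 65
n = 65, so the median is the value in position (n+1)/2 = 33.
Position 33 falls at value 2.

2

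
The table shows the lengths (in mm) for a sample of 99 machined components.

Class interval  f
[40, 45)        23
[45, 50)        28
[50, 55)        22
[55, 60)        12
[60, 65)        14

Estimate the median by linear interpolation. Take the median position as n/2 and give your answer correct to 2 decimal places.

Cumulative frequencies: 23, 51, 73, 85, 99
n = 99; position = n/2 = 49.5.
This falls in the class [45, 50): L = 45, F = 23, f = 28, h = 5.
Median ≈ 45 + ((49.5 − 23) / 28) × 5 = 49.7321

49.73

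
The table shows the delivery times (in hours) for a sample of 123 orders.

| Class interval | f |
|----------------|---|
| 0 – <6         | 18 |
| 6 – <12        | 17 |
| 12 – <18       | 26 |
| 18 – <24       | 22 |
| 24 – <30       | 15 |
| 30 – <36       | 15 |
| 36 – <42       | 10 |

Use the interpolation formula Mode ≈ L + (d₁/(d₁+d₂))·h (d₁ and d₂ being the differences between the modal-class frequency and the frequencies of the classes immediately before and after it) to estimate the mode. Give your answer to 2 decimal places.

Modal class: 12 – <18 (highest frequency 26).
d₁ = 26 − 17 = 9, d₂ = 26 − 22 = 4
Mode ≈ 12 + (9/(9+4)) × 6 = 12 + 4.1538 = 16.1538

16.15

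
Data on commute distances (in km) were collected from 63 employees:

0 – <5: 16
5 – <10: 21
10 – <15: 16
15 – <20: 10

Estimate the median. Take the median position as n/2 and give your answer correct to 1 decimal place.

8.7

Cumulative frequencies: 16, 37, 53, 63
n = 63; position = n/2 = 31.5.
This falls in the class 5 – <10: L = 5, F = 16, f = 21, h = 5.
Median ≈ 5 + ((31.5 − 16) / 21) × 5 = 8.6905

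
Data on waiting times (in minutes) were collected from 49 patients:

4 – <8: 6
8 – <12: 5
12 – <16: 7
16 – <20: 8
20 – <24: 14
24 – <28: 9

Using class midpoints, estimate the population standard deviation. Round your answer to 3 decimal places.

Midpoints: 6, 10, 14, 18, 22, 26
n = 49, Σfm = 870, mean = 17.7551
Σfm² = 17540
Σf(m − x̄)² = Σfm² − (Σfm)²/n = 17540 − 870²/49 = 2093.0612
Population variance = 2093.0612 / 49 = 42.7155
Standard deviation = √42.7155 = 6.5357

6.536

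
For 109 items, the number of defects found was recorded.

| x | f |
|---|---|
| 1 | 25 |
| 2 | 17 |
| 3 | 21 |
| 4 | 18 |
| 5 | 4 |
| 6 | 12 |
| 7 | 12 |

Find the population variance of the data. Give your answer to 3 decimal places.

Values: 1, 2, 3, 4, 5, 6, 7
n = 109, Σfx = 370, mean = 3.3945
Σfx² = 1690
Σf(x − x̄)² = Σfx² − (Σfx)²/n = 1690 − 370²/109 = 434.0367
Population variance = 434.0367 / 109 = 3.9820

3.982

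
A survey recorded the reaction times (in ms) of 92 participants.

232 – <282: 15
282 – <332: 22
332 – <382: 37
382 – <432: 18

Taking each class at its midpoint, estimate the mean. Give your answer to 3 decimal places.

338.522

Midpoints: 257, 307, 357, 407
Σfm = 15×257 + 22×307 + 37×357 + 18×407 = 31144
n = Σf = 92
Mean = 31144 / 92 = 338.5217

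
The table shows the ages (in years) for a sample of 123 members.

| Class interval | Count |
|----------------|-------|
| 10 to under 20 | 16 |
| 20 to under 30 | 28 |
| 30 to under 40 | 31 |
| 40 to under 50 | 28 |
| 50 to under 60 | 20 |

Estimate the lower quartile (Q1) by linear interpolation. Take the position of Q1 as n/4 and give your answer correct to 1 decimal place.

Cumulative frequencies: 16, 44, 75, 103, 123
n = 123; position = n/4 = 30.75.
This falls in the class 20 to under 30: L = 20, F = 16, f = 28, h = 10.
Lower quartile ≈ 20 + ((30.75 − 16) / 28) × 10 = 25.2679

25.3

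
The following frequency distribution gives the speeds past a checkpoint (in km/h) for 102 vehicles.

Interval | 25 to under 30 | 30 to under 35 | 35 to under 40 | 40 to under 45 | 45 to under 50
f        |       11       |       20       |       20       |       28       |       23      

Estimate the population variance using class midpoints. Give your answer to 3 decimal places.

Midpoints: 27.5, 32.5, 37.5, 42.5, 47.5
n = 102, Σfm = 3985, mean = 39.0686
Σfm² = 160037.5
Σf(m − x̄)² = Σfm² − (Σfm)²/n = 160037.5 − 3985²/102 = 4349.0196
Population variance = 4349.0196 / 102 = 42.6374

42.637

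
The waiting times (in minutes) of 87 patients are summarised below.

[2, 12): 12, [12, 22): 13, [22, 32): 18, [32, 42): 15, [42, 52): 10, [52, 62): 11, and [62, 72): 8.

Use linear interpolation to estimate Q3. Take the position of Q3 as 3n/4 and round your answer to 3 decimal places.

49.250

Cumulative frequencies: 12, 25, 43, 58, 68, 79, 87
n = 87; position = 3n/4 = 65.25.
This falls in the class [42, 52): L = 42, F = 58, f = 10, h = 10.
Upper quartile ≈ 42 + ((65.25 − 58) / 10) × 10 = 49.2500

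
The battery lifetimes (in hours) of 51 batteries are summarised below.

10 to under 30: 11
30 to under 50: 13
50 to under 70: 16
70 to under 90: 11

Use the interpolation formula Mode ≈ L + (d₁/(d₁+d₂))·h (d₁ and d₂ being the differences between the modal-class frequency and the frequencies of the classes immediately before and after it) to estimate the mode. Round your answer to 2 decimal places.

57.50

Modal class: 50 to under 70 (highest frequency 16).
d₁ = 16 − 13 = 3, d₂ = 16 − 11 = 5
Mode ≈ 50 + (3/(3+5)) × 20 = 50 + 7.5000 = 57.5000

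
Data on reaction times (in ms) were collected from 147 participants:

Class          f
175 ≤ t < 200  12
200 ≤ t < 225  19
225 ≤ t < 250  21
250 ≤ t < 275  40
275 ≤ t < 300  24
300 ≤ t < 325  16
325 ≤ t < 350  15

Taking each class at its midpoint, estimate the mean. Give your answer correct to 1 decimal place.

263.5

Midpoints: 187.5, 212.5, 237.5, 262.5, 287.5, 312.5, 337.5
Σfm = 12×187.5 + 19×212.5 + 21×237.5 + 40×262.5 + 24×287.5 + 16×312.5 + 15×337.5 = 38737.5
n = Σf = 147
Mean = 38737.5 / 147 = 263.5204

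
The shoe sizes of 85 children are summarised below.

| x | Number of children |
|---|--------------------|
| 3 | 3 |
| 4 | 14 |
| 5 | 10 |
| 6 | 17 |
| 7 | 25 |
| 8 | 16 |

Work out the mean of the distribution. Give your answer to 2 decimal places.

Values: 3, 4, 5, 6, 7, 8
Σfx = 3×3 + 14×4 + 10×5 + 17×6 + 25×7 + 16×8 = 520
n = Σf = 85
Mean = 520 / 85 = 6.1176

6.12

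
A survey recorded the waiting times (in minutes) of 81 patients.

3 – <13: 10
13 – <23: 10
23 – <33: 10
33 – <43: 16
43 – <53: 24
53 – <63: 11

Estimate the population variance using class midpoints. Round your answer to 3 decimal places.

253.803

Midpoints: 8, 18, 28, 38, 48, 58
n = 81, Σfm = 2938, mean = 36.2716
Σfm² = 127124
Σf(m − x̄)² = Σfm² − (Σfm)²/n = 127124 − 2938²/81 = 20558.0247
Population variance = 20558.0247 / 81 = 253.8028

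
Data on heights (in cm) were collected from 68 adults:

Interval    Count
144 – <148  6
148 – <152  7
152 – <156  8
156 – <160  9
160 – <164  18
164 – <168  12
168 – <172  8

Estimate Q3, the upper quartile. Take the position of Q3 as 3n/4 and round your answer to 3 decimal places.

165.000

Cumulative frequencies: 6, 13, 21, 30, 48, 60, 68
n = 68; position = 3n/4 = 51.
This falls in the class 164 – <168: L = 164, F = 48, f = 12, h = 4.
Upper quartile ≈ 164 + ((51 − 48) / 12) × 4 = 165.0000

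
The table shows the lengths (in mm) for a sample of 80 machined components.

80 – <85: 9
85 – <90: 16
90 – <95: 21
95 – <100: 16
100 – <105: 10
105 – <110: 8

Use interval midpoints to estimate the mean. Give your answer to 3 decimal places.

94.125

Midpoints: 82.5, 87.5, 92.5, 97.5, 102.5, 107.5
Σfm = 9×82.5 + 16×87.5 + 21×92.5 + 16×97.5 + 10×102.5 + 8×107.5 = 7530
n = Σf = 80
Mean = 7530 / 80 = 94.1250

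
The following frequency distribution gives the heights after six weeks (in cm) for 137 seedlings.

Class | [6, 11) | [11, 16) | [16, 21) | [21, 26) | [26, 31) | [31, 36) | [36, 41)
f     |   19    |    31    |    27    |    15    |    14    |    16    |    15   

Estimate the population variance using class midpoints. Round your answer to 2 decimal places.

93.60

Midpoints: 8.5, 13.5, 18.5, 23.5, 28.5, 33.5, 38.5
n = 137, Σfm = 2944.5, mean = 21.4927
Σfm² = 76108.25
Σf(m − x̄)² = Σfm² − (Σfm)²/n = 76108.25 − 2944.5²/137 = 12822.9927
Population variance = 12822.9927 / 137 = 93.5985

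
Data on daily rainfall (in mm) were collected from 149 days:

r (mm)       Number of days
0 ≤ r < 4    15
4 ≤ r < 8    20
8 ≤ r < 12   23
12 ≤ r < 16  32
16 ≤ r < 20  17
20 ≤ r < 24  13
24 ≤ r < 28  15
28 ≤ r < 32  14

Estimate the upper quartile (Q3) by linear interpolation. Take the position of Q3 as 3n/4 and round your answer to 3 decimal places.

Cumulative frequencies: 15, 35, 58, 90, 107, 120, 135, 149
n = 149; position = 3n/4 = 111.75.
This falls in the class 20 ≤ r < 24: L = 20, F = 107, f = 13, h = 4.
Upper quartile ≈ 20 + ((111.75 − 107) / 13) × 4 = 21.4615

21.462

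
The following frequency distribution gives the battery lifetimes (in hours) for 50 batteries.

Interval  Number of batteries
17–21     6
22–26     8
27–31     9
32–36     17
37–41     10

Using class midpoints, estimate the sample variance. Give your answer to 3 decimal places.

Midpoints: 19, 24, 29, 34, 39
n = 50, Σfm = 1535, mean = 30.7000
Σfm² = 49205
Σf(m − x̄)² = Σfm² − (Σfm)²/n = 49205 − 1535²/50 = 2080.5000
Sample variance = 2080.5000 / 49 = 42.4592

42.459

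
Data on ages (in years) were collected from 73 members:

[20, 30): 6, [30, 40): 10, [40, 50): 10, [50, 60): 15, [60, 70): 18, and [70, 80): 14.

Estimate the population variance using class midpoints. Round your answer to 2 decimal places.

Midpoints: 25, 35, 45, 55, 65, 75
n = 73, Σfm = 3995, mean = 54.7260
Σfm² = 236425
Σf(m − x̄)² = Σfm² − (Σfm)²/n = 236425 − 3995²/73 = 17794.5205
Population variance = 17794.5205 / 73 = 243.7606

243.76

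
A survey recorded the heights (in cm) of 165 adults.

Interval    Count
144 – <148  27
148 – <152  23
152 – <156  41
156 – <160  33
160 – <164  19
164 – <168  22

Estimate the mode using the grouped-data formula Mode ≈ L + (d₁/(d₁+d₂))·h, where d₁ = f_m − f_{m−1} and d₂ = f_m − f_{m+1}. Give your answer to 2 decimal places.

154.77

Modal class: 152 – <156 (highest frequency 41).
d₁ = 41 − 23 = 18, d₂ = 41 − 33 = 8
Mode ≈ 152 + (18/(18+8)) × 4 = 152 + 2.7692 = 154.7692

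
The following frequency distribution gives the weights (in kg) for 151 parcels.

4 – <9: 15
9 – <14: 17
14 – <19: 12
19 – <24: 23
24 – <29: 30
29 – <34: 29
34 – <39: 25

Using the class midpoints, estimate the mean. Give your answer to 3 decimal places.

23.884

Midpoints: 6.5, 11.5, 16.5, 21.5, 26.5, 31.5, 36.5
Σfm = 15×6.5 + 17×11.5 + 12×16.5 + 23×21.5 + 30×26.5 + 29×31.5 + 25×36.5 = 3606.5
n = Σf = 151
Mean = 3606.5 / 151 = 23.8841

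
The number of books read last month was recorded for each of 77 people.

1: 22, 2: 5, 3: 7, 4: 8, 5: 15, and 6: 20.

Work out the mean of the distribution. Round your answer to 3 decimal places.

3.636

Values: 1, 2, 3, 4, 5, 6
Σfx = 22×1 + 5×2 + 7×3 + 8×4 + 15×5 + 20×6 = 280
n = Σf = 77
Mean = 280 / 77 = 3.6364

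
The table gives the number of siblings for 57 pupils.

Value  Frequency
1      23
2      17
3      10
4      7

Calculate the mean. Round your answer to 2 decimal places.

Values: 1, 2, 3, 4
Σfx = 23×1 + 17×2 + 10×3 + 7×4 = 115
n = Σf = 57
Mean = 115 / 57 = 2.0175

2.02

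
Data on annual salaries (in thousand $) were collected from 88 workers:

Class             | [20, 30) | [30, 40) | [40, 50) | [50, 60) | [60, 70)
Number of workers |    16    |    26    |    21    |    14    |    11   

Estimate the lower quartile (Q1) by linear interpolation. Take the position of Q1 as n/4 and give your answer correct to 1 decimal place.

32.3

Cumulative frequencies: 16, 42, 63, 77, 88
n = 88; position = n/4 = 22.
This falls in the class [30, 40): L = 30, F = 16, f = 26, h = 10.
Lower quartile ≈ 30 + ((22 − 16) / 26) × 10 = 32.3077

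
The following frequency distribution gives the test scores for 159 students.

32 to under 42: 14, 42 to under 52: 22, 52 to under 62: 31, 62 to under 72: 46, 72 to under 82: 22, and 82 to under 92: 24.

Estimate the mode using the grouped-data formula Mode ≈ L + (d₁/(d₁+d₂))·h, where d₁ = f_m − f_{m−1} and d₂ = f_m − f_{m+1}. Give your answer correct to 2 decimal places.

Modal class: 62 to under 72 (highest frequency 46).
d₁ = 46 − 31 = 15, d₂ = 46 − 22 = 24
Mode ≈ 62 + (15/(15+24)) × 10 = 62 + 3.8462 = 65.8462

65.85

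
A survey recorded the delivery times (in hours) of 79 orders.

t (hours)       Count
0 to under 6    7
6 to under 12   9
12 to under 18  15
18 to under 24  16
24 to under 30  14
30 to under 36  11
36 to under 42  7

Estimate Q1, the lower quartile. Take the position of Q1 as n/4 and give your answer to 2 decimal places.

13.50

Cumulative frequencies: 7, 16, 31, 47, 61, 72, 79
n = 79; position = n/4 = 19.75.
This falls in the class 12 to under 18: L = 12, F = 16, f = 15, h = 6.
Lower quartile ≈ 12 + ((19.75 − 16) / 15) × 6 = 13.5000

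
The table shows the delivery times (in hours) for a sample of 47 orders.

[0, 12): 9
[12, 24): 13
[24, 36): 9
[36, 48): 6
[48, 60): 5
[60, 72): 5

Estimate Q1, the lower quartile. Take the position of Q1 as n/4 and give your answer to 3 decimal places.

Cumulative frequencies: 9, 22, 31, 37, 42, 47
n = 47; position = n/4 = 11.75.
This falls in the class [12, 24): L = 12, F = 9, f = 13, h = 12.
Lower quartile ≈ 12 + ((11.75 − 9) / 13) × 12 = 14.5385

14.538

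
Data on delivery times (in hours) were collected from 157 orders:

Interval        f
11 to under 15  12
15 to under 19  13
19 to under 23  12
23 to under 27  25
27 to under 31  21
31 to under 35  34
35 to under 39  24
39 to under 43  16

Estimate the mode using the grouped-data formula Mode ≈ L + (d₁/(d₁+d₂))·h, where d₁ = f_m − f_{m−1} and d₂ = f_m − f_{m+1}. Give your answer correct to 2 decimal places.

Modal class: 31 to under 35 (highest frequency 34).
d₁ = 34 − 21 = 13, d₂ = 34 − 24 = 10
Mode ≈ 31 + (13/(13+10)) × 4 = 31 + 2.2609 = 33.2609

33.26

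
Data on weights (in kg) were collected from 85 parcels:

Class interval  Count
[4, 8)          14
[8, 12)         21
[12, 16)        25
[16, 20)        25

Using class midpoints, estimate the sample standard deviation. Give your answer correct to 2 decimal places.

Midpoints: 6, 10, 14, 18
n = 85, Σfm = 1094, mean = 12.8706
Σfm² = 15604
Σf(m − x̄)² = Σfm² − (Σfm)²/n = 15604 − 1094²/85 = 1523.5765
Sample variance = 1523.5765 / 84 = 18.1378
Standard deviation = √18.1378 = 4.2589

4.26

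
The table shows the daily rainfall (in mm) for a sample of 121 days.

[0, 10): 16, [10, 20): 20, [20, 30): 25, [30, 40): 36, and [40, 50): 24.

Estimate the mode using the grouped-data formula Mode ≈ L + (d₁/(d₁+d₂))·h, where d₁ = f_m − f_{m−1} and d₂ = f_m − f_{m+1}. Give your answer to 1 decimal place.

Modal class: [30, 40) (highest frequency 36).
d₁ = 36 − 25 = 11, d₂ = 36 − 24 = 12
Mode ≈ 30 + (11/(11+12)) × 10 = 30 + 4.7826 = 34.7826

34.8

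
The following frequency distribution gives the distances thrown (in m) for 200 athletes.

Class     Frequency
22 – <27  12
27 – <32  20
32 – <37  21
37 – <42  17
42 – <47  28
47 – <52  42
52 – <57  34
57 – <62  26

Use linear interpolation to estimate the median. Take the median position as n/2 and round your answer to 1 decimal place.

Cumulative frequencies: 12, 32, 53, 70, 98, 140, 174, 200
n = 200; position = n/2 = 100.
This falls in the class 47 – <52: L = 47, F = 98, f = 42, h = 5.
Median ≈ 47 + ((100 − 98) / 42) × 5 = 47.2381

47.2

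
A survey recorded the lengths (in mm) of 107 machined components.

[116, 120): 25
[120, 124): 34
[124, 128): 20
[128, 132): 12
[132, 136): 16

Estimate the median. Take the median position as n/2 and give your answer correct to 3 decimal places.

Cumulative frequencies: 25, 59, 79, 91, 107
n = 107; position = n/2 = 53.5.
This falls in the class [120, 124): L = 120, F = 25, f = 34, h = 4.
Median ≈ 120 + ((53.5 − 25) / 34) × 4 = 123.3529

123.353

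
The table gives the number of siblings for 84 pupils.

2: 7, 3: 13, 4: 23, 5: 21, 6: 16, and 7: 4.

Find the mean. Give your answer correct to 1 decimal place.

Values: 2, 3, 4, 5, 6, 7
Σfx = 7×2 + 13×3 + 23×4 + 21×5 + 16×6 + 4×7 = 374
n = Σf = 84
Mean = 374 / 84 = 4.4524

4.5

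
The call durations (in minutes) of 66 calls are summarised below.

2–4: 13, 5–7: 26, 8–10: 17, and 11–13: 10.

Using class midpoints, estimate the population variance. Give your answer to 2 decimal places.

8.36

Midpoints: 3, 6, 9, 12
n = 66, Σfm = 468, mean = 7.0909
Σfm² = 3870
Σf(m − x̄)² = Σfm² − (Σfm)²/n = 3870 − 468²/66 = 551.4545
Population variance = 551.4545 / 66 = 8.3554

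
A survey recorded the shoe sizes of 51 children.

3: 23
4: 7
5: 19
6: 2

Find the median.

4

Cumulative frequencies: 23, 30, 49, 51
n = 51, so the median is the value in position (n+1)/2 = 26.
Position 26 falls at value 4.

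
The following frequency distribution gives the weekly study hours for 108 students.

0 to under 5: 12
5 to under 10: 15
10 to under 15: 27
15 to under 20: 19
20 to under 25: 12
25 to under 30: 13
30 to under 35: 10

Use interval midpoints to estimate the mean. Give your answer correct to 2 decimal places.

Midpoints: 2.5, 7.5, 12.5, 17.5, 22.5, 27.5, 32.5
Σfm = 12×2.5 + 15×7.5 + 27×12.5 + 19×17.5 + 12×22.5 + 13×27.5 + 10×32.5 = 1765
n = Σf = 108
Mean = 1765 / 108 = 16.3426

16.34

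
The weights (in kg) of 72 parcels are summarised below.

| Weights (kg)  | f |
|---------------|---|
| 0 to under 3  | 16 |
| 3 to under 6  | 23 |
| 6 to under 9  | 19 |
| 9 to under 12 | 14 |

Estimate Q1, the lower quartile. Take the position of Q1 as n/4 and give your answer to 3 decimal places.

Cumulative frequencies: 16, 39, 58, 72
n = 72; position = n/4 = 18.
This falls in the class 3 to under 6: L = 3, F = 16, f = 23, h = 3.
Lower quartile ≈ 3 + ((18 − 16) / 23) × 3 = 3.2609

3.261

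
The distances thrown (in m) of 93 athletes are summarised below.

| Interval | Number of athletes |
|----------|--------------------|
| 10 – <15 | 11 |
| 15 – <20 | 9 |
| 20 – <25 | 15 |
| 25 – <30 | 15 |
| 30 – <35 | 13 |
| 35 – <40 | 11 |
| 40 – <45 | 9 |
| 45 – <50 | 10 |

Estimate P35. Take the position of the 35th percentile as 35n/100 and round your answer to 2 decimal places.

Cumulative frequencies: 11, 20, 35, 50, 63, 74, 83, 93
n = 93; position = 35n/100 = 32.55.
This falls in the class 20 – <25: L = 20, F = 20, f = 15, h = 5.
35th percentile ≈ 20 + ((32.55 − 20) / 15) × 5 = 24.1833

24.18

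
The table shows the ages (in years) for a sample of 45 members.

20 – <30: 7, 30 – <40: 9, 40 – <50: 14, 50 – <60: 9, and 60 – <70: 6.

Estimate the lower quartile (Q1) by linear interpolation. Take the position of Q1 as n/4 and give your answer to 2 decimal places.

Cumulative frequencies: 7, 16, 30, 39, 45
n = 45; position = n/4 = 11.25.
This falls in the class 30 – <40: L = 30, F = 7, f = 9, h = 10.
Lower quartile ≈ 30 + ((11.25 − 7) / 9) × 10 = 34.7222

34.72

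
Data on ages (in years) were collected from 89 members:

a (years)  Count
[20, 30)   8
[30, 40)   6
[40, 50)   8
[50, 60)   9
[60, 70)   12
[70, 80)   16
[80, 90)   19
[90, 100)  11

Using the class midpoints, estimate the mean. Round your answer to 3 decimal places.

Midpoints: 25, 35, 45, 55, 65, 75, 85, 95
Σfm = 8×25 + 6×35 + 8×45 + 9×55 + 12×65 + 16×75 + 19×85 + 11×95 = 5905
n = Σf = 89
Mean = 5905 / 89 = 66.3483

66.348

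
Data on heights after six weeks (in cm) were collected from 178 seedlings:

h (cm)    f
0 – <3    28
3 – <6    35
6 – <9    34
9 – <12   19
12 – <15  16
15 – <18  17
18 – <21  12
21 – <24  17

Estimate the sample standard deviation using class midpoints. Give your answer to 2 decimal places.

Midpoints: 1.5, 4.5, 7.5, 10.5, 13.5, 16.5, 19.5, 22.5
n = 178, Σfm = 1767, mean = 9.9270
Σfm² = 25492.5
Σf(m − x̄)² = Σfm² − (Σfm)²/n = 25492.5 − 1767²/178 = 7951.5506
Sample variance = 7951.5506 / 177 = 44.9240
Standard deviation = √44.9240 = 6.7025

6.70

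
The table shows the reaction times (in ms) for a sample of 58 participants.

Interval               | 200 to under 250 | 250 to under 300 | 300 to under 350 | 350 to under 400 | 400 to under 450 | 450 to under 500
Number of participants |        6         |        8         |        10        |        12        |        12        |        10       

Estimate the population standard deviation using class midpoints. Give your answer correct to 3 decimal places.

Midpoints: 225, 275, 325, 375, 425, 475
n = 58, Σfm = 21150, mean = 364.6552
Σfm² = 8076250
Σf(m − x̄)² = Σfm² − (Σfm)²/n = 8076250 − 21150²/58 = 363793.1034
Population variance = 363793.1034 / 58 = 6272.2949
Standard deviation = √6272.2949 = 79.1978

79.198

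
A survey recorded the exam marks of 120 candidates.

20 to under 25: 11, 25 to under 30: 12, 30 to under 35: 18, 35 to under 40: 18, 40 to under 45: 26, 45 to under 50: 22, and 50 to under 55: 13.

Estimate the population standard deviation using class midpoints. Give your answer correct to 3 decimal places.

Midpoints: 22.5, 27.5, 32.5, 37.5, 42.5, 47.5, 52.5
n = 120, Σfm = 4670, mean = 38.9167
Σfm² = 191400
Σf(m − x̄)² = Σfm² − (Σfm)²/n = 191400 − 4670²/120 = 9659.1667
Population variance = 9659.1667 / 120 = 80.4931
Standard deviation = √80.4931 = 8.9718

8.972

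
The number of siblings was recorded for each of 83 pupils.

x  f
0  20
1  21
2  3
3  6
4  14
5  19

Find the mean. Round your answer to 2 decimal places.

2.36

Values: 0, 1, 2, 3, 4, 5
Σfx = 20×0 + 21×1 + 3×2 + 6×3 + 14×4 + 19×5 = 196
n = Σf = 83
Mean = 196 / 83 = 2.3614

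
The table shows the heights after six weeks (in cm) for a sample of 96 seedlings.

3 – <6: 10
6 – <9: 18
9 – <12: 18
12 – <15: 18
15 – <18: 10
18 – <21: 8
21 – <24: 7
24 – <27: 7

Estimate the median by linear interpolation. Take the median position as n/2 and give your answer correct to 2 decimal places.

Cumulative frequencies: 10, 28, 46, 64, 74, 82, 89, 96
n = 96; position = n/2 = 48.
This falls in the class 12 – <15: L = 12, F = 46, f = 18, h = 3.
Median ≈ 12 + ((48 − 46) / 18) × 3 = 12.3333

12.33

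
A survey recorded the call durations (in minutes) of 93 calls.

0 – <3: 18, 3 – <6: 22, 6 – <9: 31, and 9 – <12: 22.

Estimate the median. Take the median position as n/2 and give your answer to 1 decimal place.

Cumulative frequencies: 18, 40, 71, 93
n = 93; position = n/2 = 46.5.
This falls in the class 6 – <9: L = 6, F = 40, f = 31, h = 3.
Median ≈ 6 + ((46.5 − 40) / 31) × 3 = 6.6290

6.6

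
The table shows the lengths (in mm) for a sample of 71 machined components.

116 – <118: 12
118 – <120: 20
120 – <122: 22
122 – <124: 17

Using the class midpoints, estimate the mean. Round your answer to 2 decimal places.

Midpoints: 117, 119, 121, 123
Σfm = 12×117 + 20×119 + 22×121 + 17×123 = 8537
n = Σf = 71
Mean = 8537 / 71 = 120.2394

120.24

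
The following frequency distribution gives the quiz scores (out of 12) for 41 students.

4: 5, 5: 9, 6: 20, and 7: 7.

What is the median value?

6

Cumulative frequencies: 5, 14, 34, 41
n = 41, so the median is the value in position (n+1)/2 = 21.
Position 21 falls at value 6.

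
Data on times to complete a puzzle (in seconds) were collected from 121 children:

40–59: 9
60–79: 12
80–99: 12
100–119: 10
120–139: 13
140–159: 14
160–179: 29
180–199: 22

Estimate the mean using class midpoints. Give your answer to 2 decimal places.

Midpoints: 49.5, 69.5, 89.5, 109.5, 129.5, 149.5, 169.5, 189.5
Σfm = 9×49.5 + 12×69.5 + 12×89.5 + 10×109.5 + 13×129.5 + 14×149.5 + 29×169.5 + 22×189.5 = 16309.5
n = Σf = 121
Mean = 16309.5 / 121 = 134.7893

134.79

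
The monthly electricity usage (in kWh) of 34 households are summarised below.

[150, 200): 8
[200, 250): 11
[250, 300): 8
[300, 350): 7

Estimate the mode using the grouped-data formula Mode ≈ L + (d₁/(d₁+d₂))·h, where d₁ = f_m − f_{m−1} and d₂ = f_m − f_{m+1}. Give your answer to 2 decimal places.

Modal class: [200, 250) (highest frequency 11).
d₁ = 11 − 8 = 3, d₂ = 11 − 8 = 3
Mode ≈ 200 + (3/(3+3)) × 50 = 200 + 25.0000 = 225.0000

225.00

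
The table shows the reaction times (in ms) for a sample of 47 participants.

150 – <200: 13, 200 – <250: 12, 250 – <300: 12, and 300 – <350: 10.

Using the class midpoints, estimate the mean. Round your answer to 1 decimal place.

245.2

Midpoints: 175, 225, 275, 325
Σfm = 13×175 + 12×225 + 12×275 + 10×325 = 11525
n = Σf = 47
Mean = 11525 / 47 = 245.2128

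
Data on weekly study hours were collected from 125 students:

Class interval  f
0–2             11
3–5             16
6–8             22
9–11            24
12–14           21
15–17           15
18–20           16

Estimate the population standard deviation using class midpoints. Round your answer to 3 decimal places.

5.426

Midpoints: 1, 4, 7, 10, 13, 16, 19
n = 125, Σfm = 1286, mean = 10.2880
Σfm² = 16910
Σf(m − x̄)² = Σfm² − (Σfm)²/n = 16910 − 1286²/125 = 3679.6320
Population variance = 3679.6320 / 125 = 29.4371
Standard deviation = √29.4371 = 5.4256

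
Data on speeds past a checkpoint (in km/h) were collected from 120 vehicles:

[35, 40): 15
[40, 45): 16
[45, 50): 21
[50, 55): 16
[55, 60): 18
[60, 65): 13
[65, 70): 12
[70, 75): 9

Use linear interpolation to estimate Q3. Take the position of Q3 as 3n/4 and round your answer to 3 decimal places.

61.538

Cumulative frequencies: 15, 31, 52, 68, 86, 99, 111, 120
n = 120; position = 3n/4 = 90.
This falls in the class [60, 65): L = 60, F = 86, f = 13, h = 5.
Upper quartile ≈ 60 + ((90 − 86) / 13) × 5 = 61.5385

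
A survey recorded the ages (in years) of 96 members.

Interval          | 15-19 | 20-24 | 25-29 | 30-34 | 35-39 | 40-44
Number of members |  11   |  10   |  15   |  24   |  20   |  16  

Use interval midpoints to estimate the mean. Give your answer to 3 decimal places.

Midpoints: 17, 22, 27, 32, 37, 42
Σfm = 11×17 + 10×22 + 15×27 + 24×32 + 20×37 + 16×42 = 2992
n = Σf = 96
Mean = 2992 / 96 = 31.1667

31.167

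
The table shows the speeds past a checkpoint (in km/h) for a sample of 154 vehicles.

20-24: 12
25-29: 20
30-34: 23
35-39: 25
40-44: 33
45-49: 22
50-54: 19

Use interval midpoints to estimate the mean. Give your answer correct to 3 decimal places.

Midpoints: 22, 27, 32, 37, 42, 47, 52
Σfm = 12×22 + 20×27 + 23×32 + 25×37 + 33×42 + 22×47 + 19×52 = 5873
n = Σf = 154
Mean = 5873 / 154 = 38.1364

38.136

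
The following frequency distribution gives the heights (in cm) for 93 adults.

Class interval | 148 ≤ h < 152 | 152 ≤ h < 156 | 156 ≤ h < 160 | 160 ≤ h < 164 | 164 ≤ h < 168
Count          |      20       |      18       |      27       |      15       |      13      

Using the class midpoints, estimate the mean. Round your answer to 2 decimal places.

157.27

Midpoints: 150, 154, 158, 162, 166
Σfm = 20×150 + 18×154 + 27×158 + 15×162 + 13×166 = 14626
n = Σf = 93
Mean = 14626 / 93 = 157.2688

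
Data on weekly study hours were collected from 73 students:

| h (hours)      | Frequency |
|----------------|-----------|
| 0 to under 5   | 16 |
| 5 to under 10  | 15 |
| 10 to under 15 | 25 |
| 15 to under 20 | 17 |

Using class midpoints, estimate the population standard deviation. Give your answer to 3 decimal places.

5.353

Midpoints: 2.5, 7.5, 12.5, 17.5
n = 73, Σfm = 762.5, mean = 10.4452
Σfm² = 10056.25
Σf(m − x̄)² = Σfm² − (Σfm)²/n = 10056.25 − 762.5²/73 = 2091.7808
Population variance = 2091.7808 / 73 = 28.6545
Standard deviation = √28.6545 = 5.3530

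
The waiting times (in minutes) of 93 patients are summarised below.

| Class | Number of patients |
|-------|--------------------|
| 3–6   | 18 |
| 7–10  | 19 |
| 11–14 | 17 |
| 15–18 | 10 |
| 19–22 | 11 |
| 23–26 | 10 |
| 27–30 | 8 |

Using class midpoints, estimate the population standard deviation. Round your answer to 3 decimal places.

Midpoints: 4.5, 8.5, 12.5, 16.5, 20.5, 24.5, 28.5
n = 93, Σfm = 1318.5, mean = 14.1774
Σfm² = 24239.25
Σf(m − x̄)² = Σfm² − (Σfm)²/n = 24239.25 − 1318.5²/93 = 5546.3226
Population variance = 5546.3226 / 93 = 59.6379
Standard deviation = √59.6379 = 7.7226

7.723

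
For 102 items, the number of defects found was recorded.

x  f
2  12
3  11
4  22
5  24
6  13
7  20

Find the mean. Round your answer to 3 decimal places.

Values: 2, 3, 4, 5, 6, 7
Σfx = 12×2 + 11×3 + 22×4 + 24×5 + 13×6 + 20×7 = 483
n = Σf = 102
Mean = 483 / 102 = 4.7353

4.735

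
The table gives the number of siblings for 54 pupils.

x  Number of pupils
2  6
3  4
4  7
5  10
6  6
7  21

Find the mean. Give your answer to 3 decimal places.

Values: 2, 3, 4, 5, 6, 7
Σfx = 6×2 + 4×3 + 7×4 + 10×5 + 6×6 + 21×7 = 285
n = Σf = 54
Mean = 285 / 54 = 5.2778

5.278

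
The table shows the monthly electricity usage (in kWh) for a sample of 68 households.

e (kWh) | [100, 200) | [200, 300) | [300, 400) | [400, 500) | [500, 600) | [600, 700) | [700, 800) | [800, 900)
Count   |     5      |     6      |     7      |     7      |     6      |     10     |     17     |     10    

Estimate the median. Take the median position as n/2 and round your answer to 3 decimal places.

630.000

Cumulative frequencies: 5, 11, 18, 25, 31, 41, 58, 68
n = 68; position = n/2 = 34.
This falls in the class [600, 700): L = 600, F = 31, f = 10, h = 100.
Median ≈ 600 + ((34 − 31) / 10) × 100 = 630.0000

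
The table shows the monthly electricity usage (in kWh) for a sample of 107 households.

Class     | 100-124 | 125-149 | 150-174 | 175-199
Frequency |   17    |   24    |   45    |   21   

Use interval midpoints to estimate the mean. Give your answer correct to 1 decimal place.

153.4

Midpoints: 112, 137, 162, 187
Σfm = 17×112 + 24×137 + 45×162 + 21×187 = 16409
n = Σf = 107
Mean = 16409 / 107 = 153.3551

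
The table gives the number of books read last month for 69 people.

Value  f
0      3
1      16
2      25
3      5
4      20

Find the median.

Cumulative frequencies: 3, 19, 44, 49, 69
n = 69, so the median is the value in position (n+1)/2 = 35.
Position 35 falls at value 2.

2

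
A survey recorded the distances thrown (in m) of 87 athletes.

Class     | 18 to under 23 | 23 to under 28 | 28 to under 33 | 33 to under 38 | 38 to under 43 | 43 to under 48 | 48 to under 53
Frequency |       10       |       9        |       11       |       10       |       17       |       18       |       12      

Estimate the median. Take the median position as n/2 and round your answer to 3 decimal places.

Cumulative frequencies: 10, 19, 30, 40, 57, 75, 87
n = 87; position = n/2 = 43.5.
This falls in the class 38 to under 43: L = 38, F = 40, f = 17, h = 5.
Median ≈ 38 + ((43.5 − 40) / 17) × 5 = 39.0294

39.029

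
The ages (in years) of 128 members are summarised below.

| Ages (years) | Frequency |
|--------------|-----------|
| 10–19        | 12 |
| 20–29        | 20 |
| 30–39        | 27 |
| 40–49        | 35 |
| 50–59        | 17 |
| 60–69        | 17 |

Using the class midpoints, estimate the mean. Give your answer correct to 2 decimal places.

Midpoints: 14.5, 24.5, 34.5, 44.5, 54.5, 64.5
Σfm = 12×14.5 + 20×24.5 + 27×34.5 + 35×44.5 + 17×54.5 + 17×64.5 = 5176
n = Σf = 128
Mean = 5176 / 128 = 40.4375

40.44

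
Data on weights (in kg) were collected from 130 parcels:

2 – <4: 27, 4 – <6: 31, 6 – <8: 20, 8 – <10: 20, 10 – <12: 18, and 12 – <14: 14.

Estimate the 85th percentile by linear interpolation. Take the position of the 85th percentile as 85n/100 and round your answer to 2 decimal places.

11.39

Cumulative frequencies: 27, 58, 78, 98, 116, 130
n = 130; position = 85n/100 = 110.5.
This falls in the class 10 – <12: L = 10, F = 98, f = 18, h = 2.
85th percentile ≈ 10 + ((110.5 − 98) / 18) × 2 = 11.3889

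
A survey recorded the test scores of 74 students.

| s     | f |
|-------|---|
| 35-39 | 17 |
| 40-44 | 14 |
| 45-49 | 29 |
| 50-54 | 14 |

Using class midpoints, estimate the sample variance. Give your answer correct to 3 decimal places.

27.527

Midpoints: 37, 42, 47, 52
n = 74, Σfm = 3308, mean = 44.7027
Σfm² = 149886
Σf(m − x̄)² = Σfm² − (Σfm)²/n = 149886 − 3308²/74 = 2009.4595
Sample variance = 2009.4595 / 73 = 27.5268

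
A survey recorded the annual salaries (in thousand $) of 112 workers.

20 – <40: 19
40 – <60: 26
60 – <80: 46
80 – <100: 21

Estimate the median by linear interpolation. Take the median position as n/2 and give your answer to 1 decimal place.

64.8

Cumulative frequencies: 19, 45, 91, 112
n = 112; position = n/2 = 56.
This falls in the class 60 – <80: L = 60, F = 45, f = 46, h = 20.
Median ≈ 60 + ((56 − 45) / 46) × 20 = 64.7826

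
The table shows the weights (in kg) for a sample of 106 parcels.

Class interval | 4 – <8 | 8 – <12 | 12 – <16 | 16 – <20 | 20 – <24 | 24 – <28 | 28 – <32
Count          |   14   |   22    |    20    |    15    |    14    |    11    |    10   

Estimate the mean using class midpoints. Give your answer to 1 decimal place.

Midpoints: 6, 10, 14, 18, 22, 26, 30
Σfm = 14×6 + 22×10 + 20×14 + 15×18 + 14×22 + 11×26 + 10×30 = 1748
n = Σf = 106
Mean = 1748 / 106 = 16.4906

16.5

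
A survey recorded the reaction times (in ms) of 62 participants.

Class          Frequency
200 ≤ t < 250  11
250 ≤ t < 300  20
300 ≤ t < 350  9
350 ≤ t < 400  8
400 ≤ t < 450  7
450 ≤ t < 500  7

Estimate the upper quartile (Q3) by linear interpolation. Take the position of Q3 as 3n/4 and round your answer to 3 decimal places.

390.625

Cumulative frequencies: 11, 31, 40, 48, 55, 62
n = 62; position = 3n/4 = 46.5.
This falls in the class 350 ≤ t < 400: L = 350, F = 40, f = 8, h = 50.
Upper quartile ≈ 350 + ((46.5 − 40) / 8) × 50 = 390.6250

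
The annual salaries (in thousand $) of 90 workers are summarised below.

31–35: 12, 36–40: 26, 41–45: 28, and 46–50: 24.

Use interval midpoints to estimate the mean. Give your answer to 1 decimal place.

41.6

Midpoints: 33, 38, 43, 48
Σfm = 12×33 + 26×38 + 28×43 + 24×48 = 3740
n = Σf = 90
Mean = 3740 / 90 = 41.5556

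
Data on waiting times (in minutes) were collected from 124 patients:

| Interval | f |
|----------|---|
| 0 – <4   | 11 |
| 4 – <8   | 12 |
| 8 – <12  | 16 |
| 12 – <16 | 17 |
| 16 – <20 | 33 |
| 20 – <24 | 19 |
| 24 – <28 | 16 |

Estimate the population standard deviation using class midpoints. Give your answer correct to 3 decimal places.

7.175

Midpoints: 2, 6, 10, 14, 18, 22, 26
n = 124, Σfm = 1920, mean = 15.4839
Σfm² = 36112
Σf(m − x̄)² = Σfm² − (Σfm)²/n = 36112 − 1920²/124 = 6382.9677
Population variance = 6382.9677 / 124 = 51.4755
Standard deviation = √51.4755 = 7.1746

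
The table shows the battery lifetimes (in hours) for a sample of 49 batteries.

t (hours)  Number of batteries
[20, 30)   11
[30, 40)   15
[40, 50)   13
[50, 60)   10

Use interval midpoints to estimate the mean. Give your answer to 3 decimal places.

39.490

Midpoints: 25, 35, 45, 55
Σfm = 11×25 + 15×35 + 13×45 + 10×55 = 1935
n = Σf = 49
Mean = 1935 / 49 = 39.4898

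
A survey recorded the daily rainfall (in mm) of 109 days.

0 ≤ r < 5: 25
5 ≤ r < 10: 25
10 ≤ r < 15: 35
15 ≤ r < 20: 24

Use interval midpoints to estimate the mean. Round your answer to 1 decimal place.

Midpoints: 2.5, 7.5, 12.5, 17.5
Σfm = 25×2.5 + 25×7.5 + 35×12.5 + 24×17.5 = 1107.5
n = Σf = 109
Mean = 1107.5 / 109 = 10.1606

10.2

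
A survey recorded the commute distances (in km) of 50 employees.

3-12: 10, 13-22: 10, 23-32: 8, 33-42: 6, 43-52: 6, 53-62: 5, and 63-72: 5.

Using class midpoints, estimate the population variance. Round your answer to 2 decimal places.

388.84

Midpoints: 7.5, 17.5, 27.5, 37.5, 47.5, 57.5, 67.5
n = 50, Σfm = 1605, mean = 32.1000
Σfm² = 70962.5
Σf(m − x̄)² = Σfm² − (Σfm)²/n = 70962.5 − 1605²/50 = 19442.0000
Population variance = 19442.0000 / 50 = 388.8400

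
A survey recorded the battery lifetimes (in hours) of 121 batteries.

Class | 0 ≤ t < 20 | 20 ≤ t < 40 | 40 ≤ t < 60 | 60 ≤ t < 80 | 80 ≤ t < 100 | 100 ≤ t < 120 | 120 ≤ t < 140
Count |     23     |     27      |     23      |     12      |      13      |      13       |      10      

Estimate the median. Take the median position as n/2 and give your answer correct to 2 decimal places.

Cumulative frequencies: 23, 50, 73, 85, 98, 111, 121
n = 121; position = n/2 = 60.5.
This falls in the class 40 ≤ t < 60: L = 40, F = 50, f = 23, h = 20.
Median ≈ 40 + ((60.5 − 50) / 23) × 20 = 49.1304

49.13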